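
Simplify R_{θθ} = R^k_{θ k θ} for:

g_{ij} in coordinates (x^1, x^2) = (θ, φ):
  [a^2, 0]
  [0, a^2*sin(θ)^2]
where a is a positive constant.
Non-zero Christoffel symbols (Γ^k_{ij} = Γ^k_{ji}):
Γ^θ_{φ φ} = -sin(2*θ)/2
Γ^φ_{θ φ} = 1/tan(θ)
R^θ_{θ θ θ} = 0 (a repeated index in an antisymmetric pair)
R^φ_{θ φ θ} = ∂_φ Γ^φ_{θ θ} - ∂_θ Γ^φ_{θ φ} + Γ^φ_{φ m} Γ^m_{θ θ} - Γ^φ_{θ m} Γ^m_{θ φ}
  = (0) - (-1/sin(θ)^2) + (0) - (1/tan(θ)^2) = 1
R_{θθ} = R^θ_{θ θ θ} + R^φ_{θ φ θ} = (0) + (1) = 1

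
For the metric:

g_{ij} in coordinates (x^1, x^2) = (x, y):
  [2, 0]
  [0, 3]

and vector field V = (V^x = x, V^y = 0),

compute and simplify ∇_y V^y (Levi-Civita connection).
All Christoffel symbols are zero.
∇_y V^y = ∂_y V^y + Γ^y_{y j} V^j
  = (0) + (0)(x) + (0)(0)
  = 0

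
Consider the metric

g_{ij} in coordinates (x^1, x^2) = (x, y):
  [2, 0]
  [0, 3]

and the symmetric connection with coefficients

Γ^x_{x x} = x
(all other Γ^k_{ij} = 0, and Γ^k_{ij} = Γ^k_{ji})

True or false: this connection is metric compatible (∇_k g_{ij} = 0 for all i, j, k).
Using ∇_k g_{ij} = ∂_k g_{ij} - Γ^m_{ki} g_{mj} - Γ^m_{kj} g_{im}:
∇_x g_{xx} = (0) - (2*x) - (2*x) = -4*x ≠ 0
So the connection is not metric compatible (it is not the Levi-Civita connection).
False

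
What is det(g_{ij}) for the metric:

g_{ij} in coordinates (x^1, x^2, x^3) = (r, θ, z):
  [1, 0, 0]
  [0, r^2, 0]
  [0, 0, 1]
Diagonal metric: det(g) = g_{11}·g_{22}·g_{33}
= (1)·(r^2)·(1)
det(g) = r^2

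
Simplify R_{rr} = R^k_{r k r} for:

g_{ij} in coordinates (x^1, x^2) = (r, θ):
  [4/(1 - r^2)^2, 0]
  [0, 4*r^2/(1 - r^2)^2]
Non-zero Christoffel symbols (Γ^k_{ij} = Γ^k_{ji}):
Γ^r_{r r} = 2*r/(1 - r^2)
Γ^r_{θ θ} = (r^3 + r)/(r^2 - 1)
Γ^θ_{r θ} = (-r^2 - 1)/(r^3 - r)
R^r_{r r r} = 0 (a repeated index in an antisymmetric pair)
R^θ_{r θ r} = ∂_θ Γ^θ_{r r} - ∂_r Γ^θ_{r θ} + Γ^θ_{θ m} Γ^m_{r r} - Γ^θ_{r m} Γ^m_{r θ}
  = (0) - ((r^4 + 4*r^2 - 1)/(r^3 - r)^2) + (2*(r^2 + 1)/(r^2 - 1)^2) - ((r^2 + 1)^2/(r^3 - r)^2) = -4/(r^2 - 1)^2
R_{rr} = R^r_{r r r} + R^θ_{r θ r} = (0) + (-4/(r^2 - 1)^2) = -4/(r^2 - 1)^2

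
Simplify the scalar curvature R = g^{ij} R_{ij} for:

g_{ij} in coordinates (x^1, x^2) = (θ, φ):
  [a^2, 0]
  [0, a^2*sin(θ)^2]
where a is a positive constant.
Non-zero Christoffel symbols (Γ^k_{ij} = Γ^k_{ji}):
Γ^θ_{φ φ} = -sin(2*θ)/2
Γ^φ_{θ φ} = 1/tan(θ)
Ricci tensor (R_{ij} = R^k_{ikj}): R_{θθ} = 1, R_{θφ} = 0, R_{φφ} = sin(θ)^2
Inverse metric: g^{θθ} = 1/a^2, g^{φφ} = 1/(a^2*sin(θ)^2)
R = g^{ij} R_{ij} = (1/a^2)(1) + (1/(a^2*sin(θ)^2))(sin(θ)^2) = 2/a^2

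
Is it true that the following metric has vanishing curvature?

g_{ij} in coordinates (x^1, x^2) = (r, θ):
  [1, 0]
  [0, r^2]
Non-zero Christoffel symbols:
Γ^r_{θ θ} = -r
Γ^θ_{r θ} = 1/r
Ricci tensor: R_{rr} = 0, R_{rθ} = 0, R_{θθ} = 0
All R_{ij} vanish; in 2 dimensions the Riemann tensor is fully determined by the Ricci tensor, so R^i_{jkl} = 0: the metric is flat (curvilinear coordinates on flat space).
Yes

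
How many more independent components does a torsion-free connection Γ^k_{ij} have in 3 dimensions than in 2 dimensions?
Independent components in n dimensions: n × n(n+1)/2 = n^2(n+1)/2.
3D: 3 × 6 = 18
2D: 2 × 3 = 6
Difference = 18 - 6 = 12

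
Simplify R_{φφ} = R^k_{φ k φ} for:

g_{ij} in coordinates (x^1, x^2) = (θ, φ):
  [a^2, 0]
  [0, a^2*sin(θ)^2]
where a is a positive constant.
Non-zero Christoffel symbols (Γ^k_{ij} = Γ^k_{ji}):
Γ^θ_{φ φ} = -sin(2*θ)/2
Γ^φ_{θ φ} = 1/tan(θ)
R^θ_{φ θ φ} = ∂_θ Γ^θ_{φ φ} - ∂_φ Γ^θ_{φ θ} + Γ^θ_{θ m} Γ^m_{φ φ} - Γ^θ_{φ m} Γ^m_{φ θ}
  = (-cos(2*θ)) - (0) + (0) - (-cos(θ)^2) = sin(θ)^2
R^φ_{φ φ φ} = 0 (a repeated index in an antisymmetric pair)
R_{φφ} = R^θ_{φ θ φ} + R^φ_{φ φ φ} = (sin(θ)^2) + (0) = sin(θ)^2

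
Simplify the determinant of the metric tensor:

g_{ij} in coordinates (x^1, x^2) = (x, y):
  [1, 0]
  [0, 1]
For a 2×2 metric: det(g) = g_{11}·g_{22} - g_{12}·g_{21}
= (1)·(1) - (0)·(0)
= 1 - 0
det(g) = 1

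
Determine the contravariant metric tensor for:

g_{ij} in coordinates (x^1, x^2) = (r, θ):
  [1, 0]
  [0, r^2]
The metric is diagonal, so g^{ij} is diagonal with entries 1/g_{ii}: diag(1, 1/(r^2)).
g^{ij}:
  [1, 0]
  [0, 1/r^2]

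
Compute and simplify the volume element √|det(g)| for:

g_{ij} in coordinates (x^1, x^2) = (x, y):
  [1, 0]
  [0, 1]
det(g) = 1
√|det(g)| = 1
Volume element: dV = 1 dx dy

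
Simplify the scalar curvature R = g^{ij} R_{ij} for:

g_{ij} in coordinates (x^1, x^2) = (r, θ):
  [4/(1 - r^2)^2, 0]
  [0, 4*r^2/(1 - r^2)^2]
Non-zero Christoffel symbols (Γ^k_{ij} = Γ^k_{ji}):
Γ^r_{r r} = 2*r/(1 - r^2)
Γ^r_{θ θ} = (r^3 + r)/(r^2 - 1)
Γ^θ_{r θ} = (-r^2 - 1)/(r^3 - r)
Ricci tensor (R_{ij} = R^k_{ikj}): R_{rr} = -4/(r^2 - 1)^2, R_{rθ} = 0, R_{θθ} = -4*r^2/(r^2 - 1)^2
Inverse metric: g^{rr} = (1 - r^2)^2/4, g^{θθ} = (1 - r^2)^2/(4*r^2)
R = g^{ij} R_{ij} = ((1 - r^2)^2/4)(-4/(r^2 - 1)^2) + ((1 - r^2)^2/(4*r^2))(-4*r^2/(r^2 - 1)^2) = -2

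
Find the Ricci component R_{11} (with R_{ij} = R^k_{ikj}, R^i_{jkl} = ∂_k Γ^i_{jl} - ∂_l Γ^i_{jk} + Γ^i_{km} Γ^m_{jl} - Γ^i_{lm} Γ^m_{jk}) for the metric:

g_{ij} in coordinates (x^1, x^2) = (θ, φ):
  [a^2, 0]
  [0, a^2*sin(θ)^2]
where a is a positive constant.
Non-zero Christoffel symbols (Γ^k_{ij} = Γ^k_{ji}):
Γ^θ_{φ φ} = -sin(2*θ)/2
Γ^φ_{θ φ} = 1/tan(θ)
R^θ_{θ θ θ} = 0 (a repeated index in an antisymmetric pair)
R^φ_{θ φ θ} = ∂_φ Γ^φ_{θ θ} - ∂_θ Γ^φ_{θ φ} + Γ^φ_{φ m} Γ^m_{θ θ} - Γ^φ_{θ m} Γ^m_{θ φ}
  = (0) - (-1/sin(θ)^2) + (0) - (1/tan(θ)^2) = 1
R_{θθ} = R^θ_{θ θ θ} + R^φ_{θ φ θ} = (0) + (1) = 1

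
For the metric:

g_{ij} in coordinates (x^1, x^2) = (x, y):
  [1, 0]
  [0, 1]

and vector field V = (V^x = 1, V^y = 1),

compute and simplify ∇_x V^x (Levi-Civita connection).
All Christoffel symbols are zero.
∇_x V^x = ∂_x V^x + Γ^x_{x j} V^j
  = (0) + (0)(1) + (0)(1)
  = 0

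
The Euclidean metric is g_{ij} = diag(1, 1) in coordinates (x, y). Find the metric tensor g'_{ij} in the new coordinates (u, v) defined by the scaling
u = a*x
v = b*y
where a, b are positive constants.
Invert the transformation: x = u/a, y = v/b
g'_{ij} = (∂x^k/∂x'^i)(∂x^l/∂x'^j) g_{kl}; with g_{kl} = δ_{kl} this is Σ_k (∂x^k/∂x'^i)(∂x^k/∂x'^j).
Jacobian: ∂x/∂u = 1/a, ∂x/∂v = 0, ∂y/∂u = 0, ∂y/∂v = 1/b
g'_{uu} = (1/a)(1/a) + (0)(0) = 1/a^2
g'_{uv} = (1/a)(0) + (0)(1/b) = 0
g'_{vv} = (0)(0) + (1/b)(1/b) = 1/b^2
g'_{ij} = diag(1/a^2, 1/b^2)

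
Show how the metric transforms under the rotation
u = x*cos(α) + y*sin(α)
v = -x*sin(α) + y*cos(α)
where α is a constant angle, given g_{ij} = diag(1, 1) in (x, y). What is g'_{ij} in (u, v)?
Invert the transformation: x = u*cos(α) - v*sin(α), y = u*sin(α) + v*cos(α)
g'_{ij} = (∂x^k/∂x'^i)(∂x^l/∂x'^j) g_{kl}; with g_{kl} = δ_{kl} this is Σ_k (∂x^k/∂x'^i)(∂x^k/∂x'^j).
Jacobian: ∂x/∂u = cos(α), ∂x/∂v = -sin(α), ∂y/∂u = sin(α), ∂y/∂v = cos(α)
g'_{uu} = (cos(α))(cos(α)) + (sin(α))(sin(α)) = 1
g'_{uv} = (cos(α))(-sin(α)) + (sin(α))(cos(α)) = 0
g'_{vv} = (-sin(α))(-sin(α)) + (cos(α))(cos(α)) = 1
g'_{ij} = diag(1, 1)
The Euclidean metric is invariant under rotations.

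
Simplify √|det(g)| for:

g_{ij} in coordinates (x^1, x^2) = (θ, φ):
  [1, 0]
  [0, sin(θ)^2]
det(g) = sin(θ)^2
√|det(g)| = sin(θ) (taking 0 < θ < π so that |sin(θ)| = sin(θ))
Volume element: dV = sin(θ) dθ dφ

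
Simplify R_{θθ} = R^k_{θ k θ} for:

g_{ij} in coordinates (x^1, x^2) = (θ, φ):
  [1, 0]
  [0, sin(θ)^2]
Non-zero Christoffel symbols (Γ^k_{ij} = Γ^k_{ji}):
Γ^θ_{φ φ} = -sin(2*θ)/2
Γ^φ_{θ φ} = 1/tan(θ)
R^θ_{θ θ θ} = 0 (a repeated index in an antisymmetric pair)
R^φ_{θ φ θ} = ∂_φ Γ^φ_{θ θ} - ∂_θ Γ^φ_{θ φ} + Γ^φ_{φ m} Γ^m_{θ θ} - Γ^φ_{θ m} Γ^m_{θ φ}
  = (0) - (-1/sin(θ)^2) + (0) - (1/tan(θ)^2) = 1
R_{θθ} = R^θ_{θ θ θ} + R^φ_{θ φ θ} = (0) + (1) = 1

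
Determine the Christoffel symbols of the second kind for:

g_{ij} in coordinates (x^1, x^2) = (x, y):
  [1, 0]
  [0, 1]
Using Γ^k_{ij} = (1/2) g^{km} (∂_i g_{mj} + ∂_j g_{mi} - ∂_m g_{ij}); the metric is diagonal, so only the m = k term contributes.
Every metric component is constant, so all ∂_m g_{ij} = 0 and every Christoffel symbol vanishes.
All Christoffel symbols are zero.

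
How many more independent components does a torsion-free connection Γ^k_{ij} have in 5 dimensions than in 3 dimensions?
Independent components in n dimensions: n × n(n+1)/2 = n^2(n+1)/2.
5D: 5 × 15 = 75
3D: 3 × 6 = 18
Difference = 75 - 18 = 57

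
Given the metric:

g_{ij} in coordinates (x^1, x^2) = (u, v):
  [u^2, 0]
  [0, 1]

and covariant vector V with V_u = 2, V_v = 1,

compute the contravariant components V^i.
Inverse metric (diagonal): g^{uu} = 1/u^2, g^{vv} = 1
V^i = g^{ij} V_j:
V^u = (1/u^2)(2) + (0)(1) = 2/u^2
V^v = (0)(2) + (1)(1) = 1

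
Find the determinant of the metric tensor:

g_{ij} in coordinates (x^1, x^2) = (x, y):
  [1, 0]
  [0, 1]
For a 2×2 metric: det(g) = g_{11}·g_{22} - g_{12}·g_{21}
= (1)·(1) - (0)·(0)
= 1 - 0
det(g) = 1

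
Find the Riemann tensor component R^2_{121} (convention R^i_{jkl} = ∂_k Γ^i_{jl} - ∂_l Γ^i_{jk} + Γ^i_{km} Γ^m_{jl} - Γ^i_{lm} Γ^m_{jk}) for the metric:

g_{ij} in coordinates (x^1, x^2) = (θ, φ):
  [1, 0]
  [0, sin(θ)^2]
Non-zero Christoffel symbols (Γ^k_{ij} = Γ^k_{ji}):
Γ^θ_{φ φ} = -sin(2*θ)/2
Γ^φ_{θ φ} = 1/tan(θ)
R^φ_{θ φ θ} = ∂_φ Γ^φ_{θ θ} - ∂_θ Γ^φ_{θ φ} + Γ^φ_{φ m} Γ^m_{θ θ} - Γ^φ_{θ m} Γ^m_{θ φ}
  = (0) - (-1/sin(θ)^2) + (0) - (1/tan(θ)^2) = 1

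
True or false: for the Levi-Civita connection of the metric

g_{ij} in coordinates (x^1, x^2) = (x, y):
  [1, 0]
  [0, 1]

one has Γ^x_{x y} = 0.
Γ^x_{x y} = (1/2) g^{xx} (∂_x g_{xy} + ∂_y g_{xx} - ∂_x g_{xy}) = (1/2)(1)((0) + (0) - (0)) = 0
This equals the proposed value 0.
True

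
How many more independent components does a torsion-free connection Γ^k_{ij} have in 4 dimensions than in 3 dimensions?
Independent components in n dimensions: n × n(n+1)/2 = n^2(n+1)/2.
4D: 4 × 10 = 40
3D: 3 × 6 = 18
Difference = 40 - 18 = 22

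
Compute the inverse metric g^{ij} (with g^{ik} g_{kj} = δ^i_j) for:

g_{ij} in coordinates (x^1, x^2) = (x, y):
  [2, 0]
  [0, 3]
The metric is diagonal, so g^{ij} is diagonal with entries 1/g_{ii}: diag(1/2, 1/3).
g^{ij}:
  [1/2, 0]
  [0, 1/3]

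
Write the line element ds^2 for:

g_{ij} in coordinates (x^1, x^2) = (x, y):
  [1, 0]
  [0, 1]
ds^2 = g_{ij} dx^i dx^j; only the non-zero components contribute.
ds^2 = dx^2 + dy^2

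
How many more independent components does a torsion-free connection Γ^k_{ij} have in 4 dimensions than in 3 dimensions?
Independent components in n dimensions: n × n(n+1)/2 = n^2(n+1)/2.
4D: 4 × 10 = 40
3D: 3 × 6 = 18
Difference = 40 - 18 = 22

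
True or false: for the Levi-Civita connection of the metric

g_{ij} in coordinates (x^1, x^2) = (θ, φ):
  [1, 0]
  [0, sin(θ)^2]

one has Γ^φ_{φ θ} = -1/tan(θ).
Γ^φ_{φ θ} = (1/2) g^{φφ} (∂_φ g_{φθ} + ∂_θ g_{φφ} - ∂_φ g_{φθ}) = (1/2)(1/sin(θ)^2)((0) + (sin(2*θ)) - (0)) = 1/tan(θ)
This differs from the proposed value -1/tan(θ).
False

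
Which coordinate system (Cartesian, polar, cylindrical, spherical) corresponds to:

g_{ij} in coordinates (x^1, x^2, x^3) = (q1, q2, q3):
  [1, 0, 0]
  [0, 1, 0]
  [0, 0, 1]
All components are constant and the metric is the identity, i.e. orthonormal rectilinear coordinates.
Cartesian (3D) coordinates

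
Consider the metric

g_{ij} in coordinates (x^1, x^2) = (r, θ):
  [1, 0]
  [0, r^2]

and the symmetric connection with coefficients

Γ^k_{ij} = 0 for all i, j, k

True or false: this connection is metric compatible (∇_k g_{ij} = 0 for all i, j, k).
Using ∇_k g_{ij} = ∂_k g_{ij} - Γ^m_{ki} g_{mj} - Γ^m_{kj} g_{im}:
∇_r g_{θθ} = (2*r) - (0) - (0) = 2*r ≠ 0
So the connection is not metric compatible (it is not the Levi-Civita connection).
False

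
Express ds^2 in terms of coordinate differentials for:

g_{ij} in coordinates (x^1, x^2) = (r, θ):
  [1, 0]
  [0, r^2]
ds^2 = g_{ij} dx^i dx^j; only the non-zero components contribute.
ds^2 = dr^2 + r^2 dθ^2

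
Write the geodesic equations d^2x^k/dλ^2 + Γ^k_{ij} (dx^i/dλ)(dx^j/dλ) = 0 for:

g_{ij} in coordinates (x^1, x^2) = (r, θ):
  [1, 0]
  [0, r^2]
Geodesic equation: d^2x^k/dλ^2 + Γ^k_{ij} (dx^i/dλ)(dx^j/dλ) = 0.
Non-zero Christoffel symbols:
Γ^r_{θ θ} = -r
Γ^θ_{r θ} = 1/r
Substituting (the symmetric pair Γ^k_{ij}, Γ^k_{ji} combines into a factor 2):
d^2r/dλ^2 - r (dθ/dλ)^2 = 0
d^2θ/dλ^2 + (2/r) (dr/dλ)(dθ/dλ) = 0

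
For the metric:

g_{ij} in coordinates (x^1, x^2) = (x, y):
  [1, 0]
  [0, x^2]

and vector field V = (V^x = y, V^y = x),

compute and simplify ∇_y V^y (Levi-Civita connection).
Non-zero Christoffel symbols:
Γ^x_{y y} = -x
Γ^y_{x y} = 1/x
∇_y V^y = ∂_y V^y + Γ^y_{y j} V^j
  = (0) + (1/x)(y) + (0)(x)
  = y/x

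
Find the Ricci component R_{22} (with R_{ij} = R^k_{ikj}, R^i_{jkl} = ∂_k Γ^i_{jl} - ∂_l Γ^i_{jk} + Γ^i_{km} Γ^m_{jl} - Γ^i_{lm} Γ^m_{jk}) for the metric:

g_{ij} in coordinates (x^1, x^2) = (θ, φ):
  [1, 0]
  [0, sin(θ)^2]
Non-zero Christoffel symbols (Γ^k_{ij} = Γ^k_{ji}):
Γ^θ_{φ φ} = -sin(2*θ)/2
Γ^φ_{θ φ} = 1/tan(θ)
R^θ_{φ θ φ} = ∂_θ Γ^θ_{φ φ} - ∂_φ Γ^θ_{φ θ} + Γ^θ_{θ m} Γ^m_{φ φ} - Γ^θ_{φ m} Γ^m_{φ θ}
  = (-cos(2*θ)) - (0) + (0) - (-cos(θ)^2) = sin(θ)^2
R^φ_{φ φ φ} = 0 (a repeated index in an antisymmetric pair)
R_{φφ} = R^θ_{φ θ φ} + R^φ_{φ φ φ} = (sin(θ)^2) + (0) = sin(θ)^2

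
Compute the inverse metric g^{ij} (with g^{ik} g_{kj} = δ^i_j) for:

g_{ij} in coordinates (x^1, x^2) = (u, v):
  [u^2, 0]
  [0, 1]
The metric is diagonal, so g^{ij} is diagonal with entries 1/g_{ii}: diag(1/(u^2), 1).
g^{ij}:
  [1/u^2, 0]
  [0, 1]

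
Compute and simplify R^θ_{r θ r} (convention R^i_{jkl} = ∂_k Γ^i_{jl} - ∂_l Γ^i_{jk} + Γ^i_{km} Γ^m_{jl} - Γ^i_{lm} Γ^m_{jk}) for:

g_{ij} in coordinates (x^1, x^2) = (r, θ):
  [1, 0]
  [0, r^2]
Non-zero Christoffel symbols (Γ^k_{ij} = Γ^k_{ji}):
Γ^r_{θ θ} = -r
Γ^θ_{r θ} = 1/r
R^θ_{r θ r} = ∂_θ Γ^θ_{r r} - ∂_r Γ^θ_{r θ} + Γ^θ_{θ m} Γ^m_{r r} - Γ^θ_{r m} Γ^m_{r θ}
  = (0) - (-1/r^2) + (0) - (1/r^2) = 0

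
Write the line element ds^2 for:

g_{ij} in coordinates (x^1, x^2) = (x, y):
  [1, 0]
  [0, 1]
ds^2 = g_{ij} dx^i dx^j; only the non-zero components contribute.
ds^2 = dx^2 + dy^2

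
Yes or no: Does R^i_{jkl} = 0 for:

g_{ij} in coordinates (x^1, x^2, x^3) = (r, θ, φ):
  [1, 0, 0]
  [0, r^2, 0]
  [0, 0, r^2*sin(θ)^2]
Non-zero Christoffel symbols:
Γ^r_{θ θ} = -r
Γ^r_{φ φ} = -r*sin(θ)^2
Γ^θ_{r θ} = 1/r
Γ^θ_{φ φ} = -sin(2*θ)/2
Γ^φ_{r φ} = 1/r
Γ^φ_{θ φ} = 1/tan(θ)
Ricci tensor: R_{rr} = 0, R_{rθ} = 0, R_{rφ} = 0, R_{θθ} = 0, R_{θφ} = 0, R_{φφ} = 0
All R_{ij} vanish; in 3 dimensions the Riemann tensor is fully determined by the Ricci tensor, so R^i_{jkl} = 0: the metric is flat (curvilinear coordinates on flat space).
Yes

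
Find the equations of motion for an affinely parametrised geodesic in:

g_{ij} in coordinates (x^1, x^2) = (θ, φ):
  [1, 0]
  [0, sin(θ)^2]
Geodesic equation: d^2x^k/dλ^2 + Γ^k_{ij} (dx^i/dλ)(dx^j/dλ) = 0.
Non-zero Christoffel symbols:
Γ^θ_{φ φ} = -sin(2*θ)/2
Γ^φ_{θ φ} = 1/tan(θ)
Substituting (the symmetric pair Γ^k_{ij}, Γ^k_{ji} combines into a factor 2):
d^2θ/dλ^2 - (sin(2*θ)/2) (dφ/dλ)^2 = 0
d^2φ/dλ^2 + (2/tan(θ)) (dθ/dλ)(dφ/dλ) = 0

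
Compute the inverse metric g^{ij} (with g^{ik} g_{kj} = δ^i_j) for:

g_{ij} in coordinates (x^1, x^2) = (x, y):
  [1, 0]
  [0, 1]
The metric is diagonal, so g^{ij} is diagonal with entries 1/g_{ii}: diag(1, 1).
g^{ij}:
  [1, 0]
  [0, 1]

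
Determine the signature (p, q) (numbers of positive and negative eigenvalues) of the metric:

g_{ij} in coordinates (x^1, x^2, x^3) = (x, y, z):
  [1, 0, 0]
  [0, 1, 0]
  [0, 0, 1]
The metric is diagonal, so its eigenvalues are the diagonal entries: 1, 1, 1 (at a generic point, where coordinate-dependent entries are positive).
3 positive, 0 negative.
(3, 0) - Riemannian (positive definite)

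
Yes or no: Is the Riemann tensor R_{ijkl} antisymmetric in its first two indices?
R_{ijkl} = -R_{jikl} (follows from metric compatibility).
Yes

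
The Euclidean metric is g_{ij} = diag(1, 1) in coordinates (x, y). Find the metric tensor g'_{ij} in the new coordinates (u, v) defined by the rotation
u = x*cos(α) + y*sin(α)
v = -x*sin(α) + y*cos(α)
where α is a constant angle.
Invert the transformation: x = u*cos(α) - v*sin(α), y = u*sin(α) + v*cos(α)
g'_{ij} = (∂x^k/∂x'^i)(∂x^l/∂x'^j) g_{kl}; with g_{kl} = δ_{kl} this is Σ_k (∂x^k/∂x'^i)(∂x^k/∂x'^j).
Jacobian: ∂x/∂u = cos(α), ∂x/∂v = -sin(α), ∂y/∂u = sin(α), ∂y/∂v = cos(α)
g'_{uu} = (cos(α))(cos(α)) + (sin(α))(sin(α)) = 1
g'_{uv} = (cos(α))(-sin(α)) + (sin(α))(cos(α)) = 0
g'_{vv} = (-sin(α))(-sin(α)) + (cos(α))(cos(α)) = 1
g'_{ij} = diag(1, 1)
The Euclidean metric is invariant under rotations.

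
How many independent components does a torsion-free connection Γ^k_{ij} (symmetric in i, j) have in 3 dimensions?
Γ^k_{ij} has n choices for the upper index and n(n+1)/2 independent symmetric lower index pairs.
Total = 3 × 3×4/2 = 3 × 6 = 18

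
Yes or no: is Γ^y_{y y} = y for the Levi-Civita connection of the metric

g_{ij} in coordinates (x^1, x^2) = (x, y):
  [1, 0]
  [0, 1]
Γ^y_{y y} = (1/2) g^{yy} (∂_y g_{yy} + ∂_y g_{yy} - ∂_y g_{yy}) = (1/2)(1)((0) + (0) - (0)) = 0
This differs from the proposed value y.
No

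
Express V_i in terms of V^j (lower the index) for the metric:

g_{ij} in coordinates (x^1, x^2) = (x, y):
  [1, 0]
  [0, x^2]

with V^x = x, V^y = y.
V_i = g_{ij} V^j:
V_x = (1)(x) + (0)(y) = x
V_y = (0)(x) + (x^2)(y) = x^2*y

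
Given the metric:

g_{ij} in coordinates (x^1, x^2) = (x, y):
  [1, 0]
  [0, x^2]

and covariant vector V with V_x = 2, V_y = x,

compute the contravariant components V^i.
Inverse metric (diagonal): g^{xx} = 1, g^{yy} = 1/x^2
V^i = g^{ij} V_j:
V^x = (1)(2) + (0)(x) = 2
V^y = (0)(2) + (1/x^2)(x) = 1/x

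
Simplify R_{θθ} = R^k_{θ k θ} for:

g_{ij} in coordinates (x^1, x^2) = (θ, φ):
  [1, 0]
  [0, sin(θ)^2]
Non-zero Christoffel symbols (Γ^k_{ij} = Γ^k_{ji}):
Γ^θ_{φ φ} = -sin(2*θ)/2
Γ^φ_{θ φ} = 1/tan(θ)
R^θ_{θ θ θ} = 0 (a repeated index in an antisymmetric pair)
R^φ_{θ φ θ} = ∂_φ Γ^φ_{θ θ} - ∂_θ Γ^φ_{θ φ} + Γ^φ_{φ m} Γ^m_{θ θ} - Γ^φ_{θ m} Γ^m_{θ φ}
  = (0) - (-1/sin(θ)^2) + (0) - (1/tan(θ)^2) = 1
R_{θθ} = R^θ_{θ θ θ} + R^φ_{θ φ θ} = (0) + (1) = 1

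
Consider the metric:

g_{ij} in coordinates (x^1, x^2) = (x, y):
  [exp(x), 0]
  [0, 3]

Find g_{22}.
With x^1 = x, x^2 = y, g_{22} = g_{yy} is the row-2, column-2 entry of the matrix.
g_{22} = 3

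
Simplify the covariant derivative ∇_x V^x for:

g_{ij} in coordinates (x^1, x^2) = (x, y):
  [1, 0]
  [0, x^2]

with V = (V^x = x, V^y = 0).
Non-zero Christoffel symbols:
Γ^x_{y y} = -x
Γ^y_{x y} = 1/x
∇_x V^x = ∂_x V^x + Γ^x_{x j} V^j
  = (1) + (0)(x) + (0)(0)
  = 1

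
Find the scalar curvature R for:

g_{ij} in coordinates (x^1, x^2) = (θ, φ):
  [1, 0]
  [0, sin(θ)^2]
Non-zero Christoffel symbols (Γ^k_{ij} = Γ^k_{ji}):
Γ^θ_{φ φ} = -sin(2*θ)/2
Γ^φ_{θ φ} = 1/tan(θ)
Ricci tensor (R_{ij} = R^k_{ikj}): R_{θθ} = 1, R_{θφ} = 0, R_{φφ} = sin(θ)^2
Inverse metric: g^{θθ} = 1, g^{φφ} = 1/sin(θ)^2
R = g^{ij} R_{ij} = (1)(1) + (1/sin(θ)^2)(sin(θ)^2) = 2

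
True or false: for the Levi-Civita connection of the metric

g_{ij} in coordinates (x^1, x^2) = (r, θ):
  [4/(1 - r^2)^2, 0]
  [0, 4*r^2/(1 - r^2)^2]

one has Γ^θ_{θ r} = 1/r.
Γ^θ_{θ r} = (1/2) g^{θθ} (∂_θ g_{θr} + ∂_r g_{θθ} - ∂_θ g_{θr}) = (1/2)((1 - r^2)^2/(4*r^2))((0) + (-8*(r^3 + r)/(r^2 - 1)^3) - (0)) = (-r^2 - 1)/(r^3 - r)
This differs from the proposed value 1/r.
False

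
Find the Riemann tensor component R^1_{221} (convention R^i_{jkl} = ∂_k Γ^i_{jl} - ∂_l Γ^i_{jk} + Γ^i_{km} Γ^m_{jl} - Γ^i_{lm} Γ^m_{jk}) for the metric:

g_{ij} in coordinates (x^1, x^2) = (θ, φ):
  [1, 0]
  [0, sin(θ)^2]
Non-zero Christoffel symbols (Γ^k_{ij} = Γ^k_{ji}):
Γ^θ_{φ φ} = -sin(2*θ)/2
Γ^φ_{θ φ} = 1/tan(θ)
R^θ_{φ φ θ} = ∂_φ Γ^θ_{φ θ} - ∂_θ Γ^θ_{φ φ} + Γ^θ_{φ m} Γ^m_{φ θ} - Γ^θ_{θ m} Γ^m_{φ φ}
  = (0) - (-cos(2*θ)) + (-cos(θ)^2) - (0) = -sin(θ)^2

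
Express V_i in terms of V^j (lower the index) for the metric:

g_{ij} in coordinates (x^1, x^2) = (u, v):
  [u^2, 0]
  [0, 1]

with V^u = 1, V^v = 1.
V_i = g_{ij} V^j:
V_u = (u^2)(1) + (0)(1) = u^2
V_v = (0)(1) + (1)(1) = 1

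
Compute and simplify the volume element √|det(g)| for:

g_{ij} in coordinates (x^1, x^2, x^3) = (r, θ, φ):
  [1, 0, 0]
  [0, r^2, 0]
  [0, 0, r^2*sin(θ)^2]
det(g) = r^4*sin(θ)^2
√|det(g)| = r^2*sin(θ) (taking 0 < θ < π so that |sin(θ)| = sin(θ))
Volume element: dV = r^2*sin(θ) dr dθ dφ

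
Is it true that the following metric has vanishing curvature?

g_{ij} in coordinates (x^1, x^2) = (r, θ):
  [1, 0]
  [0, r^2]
Non-zero Christoffel symbols:
Γ^r_{θ θ} = -r
Γ^θ_{r θ} = 1/r
Ricci tensor: R_{rr} = 0, R_{rθ} = 0, R_{θθ} = 0
All R_{ij} vanish; in 2 dimensions the Riemann tensor is fully determined by the Ricci tensor, so R^i_{jkl} = 0: the metric is flat (curvilinear coordinates on flat space).
Yes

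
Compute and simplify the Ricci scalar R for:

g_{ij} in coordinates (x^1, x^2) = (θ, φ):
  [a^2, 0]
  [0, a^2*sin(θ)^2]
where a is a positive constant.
Non-zero Christoffel symbols (Γ^k_{ij} = Γ^k_{ji}):
Γ^θ_{φ φ} = -sin(2*θ)/2
Γ^φ_{θ φ} = 1/tan(θ)
Ricci tensor (R_{ij} = R^k_{ikj}): R_{θθ} = 1, R_{θφ} = 0, R_{φφ} = sin(θ)^2
Inverse metric: g^{θθ} = 1/a^2, g^{φφ} = 1/(a^2*sin(θ)^2)
R = g^{ij} R_{ij} = (1/a^2)(1) + (1/(a^2*sin(θ)^2))(sin(θ)^2) = 2/a^2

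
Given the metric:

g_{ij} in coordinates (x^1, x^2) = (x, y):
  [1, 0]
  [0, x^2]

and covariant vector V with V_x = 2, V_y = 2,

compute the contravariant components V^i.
Inverse metric (diagonal): g^{xx} = 1, g^{yy} = 1/x^2
V^i = g^{ij} V_j:
V^x = (1)(2) + (0)(2) = 2
V^y = (0)(2) + (1/x^2)(2) = 2/x^2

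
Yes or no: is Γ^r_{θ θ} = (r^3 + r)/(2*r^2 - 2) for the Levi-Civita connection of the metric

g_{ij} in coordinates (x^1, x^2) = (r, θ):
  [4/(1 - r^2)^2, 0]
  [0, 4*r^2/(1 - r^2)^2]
Γ^r_{θ θ} = (1/2) g^{rr} (∂_θ g_{rθ} + ∂_θ g_{rθ} - ∂_r g_{θθ}) = (1/2)((1 - r^2)^2/4)((0) + (0) - (-8*(r^3 + r)/(r^2 - 1)^3)) = (r^3 + r)/(r^2 - 1)
This differs from the proposed value (r^3 + r)/(2*r^2 - 2).
No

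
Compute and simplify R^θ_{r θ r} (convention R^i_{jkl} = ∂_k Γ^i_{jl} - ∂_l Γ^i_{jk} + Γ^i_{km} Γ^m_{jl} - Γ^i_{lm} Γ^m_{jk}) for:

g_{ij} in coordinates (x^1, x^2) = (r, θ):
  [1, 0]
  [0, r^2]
Non-zero Christoffel symbols (Γ^k_{ij} = Γ^k_{ji}):
Γ^r_{θ θ} = -r
Γ^θ_{r θ} = 1/r
R^θ_{r θ r} = ∂_θ Γ^θ_{r r} - ∂_r Γ^θ_{r θ} + Γ^θ_{θ m} Γ^m_{r r} - Γ^θ_{r m} Γ^m_{r θ}
  = (0) - (-1/r^2) + (0) - (1/r^2) = 0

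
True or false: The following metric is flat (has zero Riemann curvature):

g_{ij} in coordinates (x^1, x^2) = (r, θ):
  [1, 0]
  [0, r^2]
Non-zero Christoffel symbols:
Γ^r_{θ θ} = -r
Γ^θ_{r θ} = 1/r
Ricci tensor: R_{rr} = 0, R_{rθ} = 0, R_{θθ} = 0
All R_{ij} vanish; in 2 dimensions the Riemann tensor is fully determined by the Ricci tensor, so R^i_{jkl} = 0: the metric is flat (curvilinear coordinates on flat space).
True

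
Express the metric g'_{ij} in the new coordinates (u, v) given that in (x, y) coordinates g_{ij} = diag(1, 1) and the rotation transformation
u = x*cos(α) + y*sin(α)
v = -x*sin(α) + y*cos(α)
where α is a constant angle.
Invert the transformation: x = u*cos(α) - v*sin(α), y = u*sin(α) + v*cos(α)
g'_{ij} = (∂x^k/∂x'^i)(∂x^l/∂x'^j) g_{kl}; with g_{kl} = δ_{kl} this is Σ_k (∂x^k/∂x'^i)(∂x^k/∂x'^j).
Jacobian: ∂x/∂u = cos(α), ∂x/∂v = -sin(α), ∂y/∂u = sin(α), ∂y/∂v = cos(α)
g'_{uu} = (cos(α))(cos(α)) + (sin(α))(sin(α)) = 1
g'_{uv} = (cos(α))(-sin(α)) + (sin(α))(cos(α)) = 0
g'_{vv} = (-sin(α))(-sin(α)) + (cos(α))(cos(α)) = 1
g'_{ij} = diag(1, 1)
The Euclidean metric is invariant under rotations.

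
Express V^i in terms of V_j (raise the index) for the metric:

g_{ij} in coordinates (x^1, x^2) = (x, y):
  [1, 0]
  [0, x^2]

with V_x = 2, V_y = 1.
Inverse metric (diagonal): g^{xx} = 1, g^{yy} = 1/x^2
V^i = g^{ij} V_j:
V^x = (1)(2) + (0)(1) = 2
V^y = (0)(2) + (1/x^2)(1) = 1/x^2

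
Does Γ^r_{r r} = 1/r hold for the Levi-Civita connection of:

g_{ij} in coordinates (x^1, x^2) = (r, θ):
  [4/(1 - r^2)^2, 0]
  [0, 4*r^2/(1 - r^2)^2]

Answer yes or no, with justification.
Γ^r_{r r} = (1/2) g^{rr} (∂_r g_{rr} + ∂_r g_{rr} - ∂_r g_{rr}) = (1/2)((1 - r^2)^2/4)((16*r/(1 - r^2)^3) + (16*r/(1 - r^2)^3) - (16*r/(1 - r^2)^3)) = 2*r/(1 - r^2)
This differs from the proposed value 1/r.
No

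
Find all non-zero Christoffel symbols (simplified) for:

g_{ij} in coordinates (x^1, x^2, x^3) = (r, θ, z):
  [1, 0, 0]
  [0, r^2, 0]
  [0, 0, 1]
Using Γ^k_{ij} = (1/2) g^{km} (∂_i g_{mj} + ∂_j g_{mi} - ∂_m g_{ij}); the metric is diagonal, so only the m = k term contributes.
Non-zero symbols (using the symmetry Γ^k_{ij} = Γ^k_{ji}):
Γ^r_{θ θ} = (1/2) g^{rr} (∂_θ g_{rθ} + ∂_θ g_{rθ} - ∂_r g_{θθ}) = (1/2)(1)((0) + (0) - (2*r)) = -r
Γ^θ_{r θ} = (1/2) g^{θθ} (∂_r g_{θθ} + ∂_θ g_{θr} - ∂_θ g_{rθ}) = (1/2)(1/r^2)((2*r) + (0) - (0)) = 1/r
All other Christoffel symbols are zero.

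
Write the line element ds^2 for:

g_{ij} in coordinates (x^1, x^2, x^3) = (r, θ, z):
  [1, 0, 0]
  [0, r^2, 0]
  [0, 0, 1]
ds^2 = g_{ij} dx^i dx^j; only the non-zero components contribute.
ds^2 = dr^2 + r^2 dθ^2 + dz^2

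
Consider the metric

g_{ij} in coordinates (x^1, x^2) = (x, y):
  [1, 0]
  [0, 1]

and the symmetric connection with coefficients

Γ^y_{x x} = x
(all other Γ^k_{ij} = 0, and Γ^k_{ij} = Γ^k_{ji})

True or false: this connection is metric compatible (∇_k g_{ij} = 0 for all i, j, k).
Using ∇_k g_{ij} = ∂_k g_{ij} - Γ^m_{ki} g_{mj} - Γ^m_{kj} g_{im}:
∇_x g_{xy} = (0) - (x) - (0) = -x ≠ 0
So the connection is not metric compatible (it is not the Levi-Civita connection).
False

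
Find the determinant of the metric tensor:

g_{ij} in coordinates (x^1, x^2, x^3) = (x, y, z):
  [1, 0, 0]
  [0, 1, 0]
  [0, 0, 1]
Diagonal metric: det(g) = g_{11}·g_{22}·g_{33}
= (1)·(1)·(1)
det(g) = 1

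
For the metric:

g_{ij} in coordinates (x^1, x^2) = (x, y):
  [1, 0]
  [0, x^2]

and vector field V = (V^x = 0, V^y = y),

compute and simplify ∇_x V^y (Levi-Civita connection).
Non-zero Christoffel symbols:
Γ^x_{y y} = -x
Γ^y_{x y} = 1/x
∇_x V^y = ∂_x V^y + Γ^y_{x j} V^j
  = (0) + (0)(0) + (1/x)(y)
  = y/x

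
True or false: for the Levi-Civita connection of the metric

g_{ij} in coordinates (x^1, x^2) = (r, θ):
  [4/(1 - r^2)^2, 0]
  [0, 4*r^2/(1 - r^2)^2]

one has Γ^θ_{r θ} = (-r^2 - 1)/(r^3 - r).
Γ^θ_{r θ} = (1/2) g^{θθ} (∂_r g_{θθ} + ∂_θ g_{θr} - ∂_θ g_{rθ}) = (1/2)((1 - r^2)^2/(4*r^2))((-8*(r^3 + r)/(r^2 - 1)^3) + (0) - (0)) = (-r^2 - 1)/(r^3 - r)
This equals the proposed value (-r^2 - 1)/(r^3 - r).
True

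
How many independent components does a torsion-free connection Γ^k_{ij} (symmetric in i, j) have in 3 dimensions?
Γ^k_{ij} has n choices for the upper index and n(n+1)/2 independent symmetric lower index pairs.
Total = 3 × 3×4/2 = 3 × 6 = 18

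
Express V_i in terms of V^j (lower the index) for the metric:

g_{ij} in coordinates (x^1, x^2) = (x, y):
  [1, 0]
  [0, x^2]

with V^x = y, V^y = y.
V_i = g_{ij} V^j:
V_x = (1)(y) + (0)(y) = y
V_y = (0)(y) + (x^2)(y) = x^2*y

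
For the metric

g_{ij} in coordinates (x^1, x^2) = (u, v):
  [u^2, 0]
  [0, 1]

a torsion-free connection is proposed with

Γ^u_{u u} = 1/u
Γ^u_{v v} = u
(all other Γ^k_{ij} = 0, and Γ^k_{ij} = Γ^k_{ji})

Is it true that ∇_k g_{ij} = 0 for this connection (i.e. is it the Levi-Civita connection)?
Using ∇_k g_{ij} = ∂_k g_{ij} - Γ^m_{ki} g_{mj} - Γ^m_{kj} g_{im}:
∇_v g_{uv} = (0) - (0) - (u^3) = -u^3 ≠ 0
So the connection is not metric compatible (it is not the Levi-Civita connection).
No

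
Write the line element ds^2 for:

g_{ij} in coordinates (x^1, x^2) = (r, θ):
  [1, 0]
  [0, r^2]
ds^2 = g_{ij} dx^i dx^j; only the non-zero components contribute.
ds^2 = dr^2 + r^2 dθ^2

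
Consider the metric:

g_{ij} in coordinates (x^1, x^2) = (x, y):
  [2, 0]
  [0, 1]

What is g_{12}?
With x^1 = x, x^2 = y, g_{12} = g_{xy} is the row-1, column-2 entry of the matrix.
g_{12} = 0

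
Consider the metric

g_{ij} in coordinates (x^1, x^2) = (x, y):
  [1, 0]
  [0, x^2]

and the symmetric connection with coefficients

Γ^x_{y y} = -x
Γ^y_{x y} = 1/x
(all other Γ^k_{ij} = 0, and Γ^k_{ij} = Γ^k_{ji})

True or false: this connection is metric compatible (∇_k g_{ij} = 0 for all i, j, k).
Using ∇_k g_{ij} = ∂_k g_{ij} - Γ^m_{ki} g_{mj} - Γ^m_{kj} g_{im}:
e.g. ∇_x g_{yy} = (2*x) - (x) - (x) = 0
Every component ∇_k g_{ij} vanishes: the connection is metric compatible.
True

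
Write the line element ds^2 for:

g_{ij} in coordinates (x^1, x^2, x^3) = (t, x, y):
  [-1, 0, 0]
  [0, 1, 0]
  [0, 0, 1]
ds^2 = g_{ij} dx^i dx^j; only the non-zero components contribute.
ds^2 = -dt^2 + dx^2 + dy^2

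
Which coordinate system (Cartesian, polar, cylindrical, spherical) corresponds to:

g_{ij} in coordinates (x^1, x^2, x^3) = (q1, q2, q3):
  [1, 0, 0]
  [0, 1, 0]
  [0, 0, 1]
All components are constant and the metric is the identity, i.e. orthonormal rectilinear coordinates.
Cartesian (3D) coordinates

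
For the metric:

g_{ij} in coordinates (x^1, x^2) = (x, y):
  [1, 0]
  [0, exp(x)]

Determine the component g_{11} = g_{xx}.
With x^1 = x, x^2 = y, g_{11} = g_{xx} is the row-1, column-1 entry of the matrix.
g_{11} = 1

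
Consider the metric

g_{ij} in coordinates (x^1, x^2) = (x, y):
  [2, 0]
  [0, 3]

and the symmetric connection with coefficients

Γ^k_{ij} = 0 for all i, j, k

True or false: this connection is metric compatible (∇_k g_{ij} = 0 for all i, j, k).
Using ∇_k g_{ij} = ∂_k g_{ij} - Γ^m_{ki} g_{mj} - Γ^m_{kj} g_{im}:
e.g. ∇_y g_{xy} = (0) - (0) - (0) = 0
Every component ∇_k g_{ij} vanishes: the connection is metric compatible.
True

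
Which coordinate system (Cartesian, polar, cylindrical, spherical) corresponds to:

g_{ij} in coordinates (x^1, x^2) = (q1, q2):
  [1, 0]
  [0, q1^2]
The line element ds^2 = dq1^2 + q1^2 dq2^2 is dr^2 + r^2 dθ^2 with q1 = r, q2 = θ.
polar coordinates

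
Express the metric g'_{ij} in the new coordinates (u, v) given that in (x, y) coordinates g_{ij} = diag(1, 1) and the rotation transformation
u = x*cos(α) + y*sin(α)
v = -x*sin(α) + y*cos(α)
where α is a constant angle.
Invert the transformation: x = u*cos(α) - v*sin(α), y = u*sin(α) + v*cos(α)
g'_{ij} = (∂x^k/∂x'^i)(∂x^l/∂x'^j) g_{kl}; with g_{kl} = δ_{kl} this is Σ_k (∂x^k/∂x'^i)(∂x^k/∂x'^j).
Jacobian: ∂x/∂u = cos(α), ∂x/∂v = -sin(α), ∂y/∂u = sin(α), ∂y/∂v = cos(α)
g'_{uu} = (cos(α))(cos(α)) + (sin(α))(sin(α)) = 1
g'_{uv} = (cos(α))(-sin(α)) + (sin(α))(cos(α)) = 0
g'_{vv} = (-sin(α))(-sin(α)) + (cos(α))(cos(α)) = 1
g'_{ij} = diag(1, 1)
The Euclidean metric is invariant under rotations.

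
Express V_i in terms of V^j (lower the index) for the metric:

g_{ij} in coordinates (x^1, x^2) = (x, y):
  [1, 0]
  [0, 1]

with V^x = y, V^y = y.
V_i = g_{ij} V^j:
V_x = (1)(y) + (0)(y) = y
V_y = (0)(y) + (1)(y) = y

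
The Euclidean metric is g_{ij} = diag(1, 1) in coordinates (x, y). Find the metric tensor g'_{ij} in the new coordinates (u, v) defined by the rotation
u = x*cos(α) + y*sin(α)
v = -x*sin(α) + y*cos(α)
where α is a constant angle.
Invert the transformation: x = u*cos(α) - v*sin(α), y = u*sin(α) + v*cos(α)
g'_{ij} = (∂x^k/∂x'^i)(∂x^l/∂x'^j) g_{kl}; with g_{kl} = δ_{kl} this is Σ_k (∂x^k/∂x'^i)(∂x^k/∂x'^j).
Jacobian: ∂x/∂u = cos(α), ∂x/∂v = -sin(α), ∂y/∂u = sin(α), ∂y/∂v = cos(α)
g'_{uu} = (cos(α))(cos(α)) + (sin(α))(sin(α)) = 1
g'_{uv} = (cos(α))(-sin(α)) + (sin(α))(cos(α)) = 0
g'_{vv} = (-sin(α))(-sin(α)) + (cos(α))(cos(α)) = 1
g'_{ij} = diag(1, 1)
The Euclidean metric is invariant under rotations.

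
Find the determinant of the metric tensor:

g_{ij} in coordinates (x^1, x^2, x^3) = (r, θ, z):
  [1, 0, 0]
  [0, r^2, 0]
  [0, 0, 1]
Diagonal metric: det(g) = g_{11}·g_{22}·g_{33}
= (1)·(r^2)·(1)
det(g) = r^2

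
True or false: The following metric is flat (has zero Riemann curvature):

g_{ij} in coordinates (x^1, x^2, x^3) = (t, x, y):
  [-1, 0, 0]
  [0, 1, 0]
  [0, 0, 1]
All metric components are constant, so every Christoffel symbol vanishes and R^i_{jkl} = 0.
True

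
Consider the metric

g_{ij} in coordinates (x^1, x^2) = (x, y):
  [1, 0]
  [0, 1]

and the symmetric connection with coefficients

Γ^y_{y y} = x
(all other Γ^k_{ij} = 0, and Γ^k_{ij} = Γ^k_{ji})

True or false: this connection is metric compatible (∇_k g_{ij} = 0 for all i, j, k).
Using ∇_k g_{ij} = ∂_k g_{ij} - Γ^m_{ki} g_{mj} - Γ^m_{kj} g_{im}:
∇_y g_{yy} = (0) - (x) - (x) = -2*x ≠ 0
So the connection is not metric compatible (it is not the Levi-Civita connection).
False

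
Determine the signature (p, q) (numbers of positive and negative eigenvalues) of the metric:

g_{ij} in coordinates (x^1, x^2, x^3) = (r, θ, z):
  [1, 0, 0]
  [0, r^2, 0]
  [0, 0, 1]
The metric is diagonal, so its eigenvalues are the diagonal entries: 1, r^2, 1 (at a generic point, where coordinate-dependent entries are positive).
3 positive, 0 negative.
(3, 0) - Riemannian (positive definite)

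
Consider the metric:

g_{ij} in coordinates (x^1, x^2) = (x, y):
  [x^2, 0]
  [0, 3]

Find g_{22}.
With x^1 = x, x^2 = y, g_{22} = g_{yy} is the row-2, column-2 entry of the matrix.
g_{22} = 3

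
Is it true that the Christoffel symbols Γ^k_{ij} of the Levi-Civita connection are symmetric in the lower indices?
The Levi-Civita connection is torsion-free, which is exactly Γ^k_{ij} = Γ^k_{ji}.
Yes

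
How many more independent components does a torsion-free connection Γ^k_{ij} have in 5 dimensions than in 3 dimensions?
Independent components in n dimensions: n × n(n+1)/2 = n^2(n+1)/2.
5D: 5 × 15 = 75
3D: 3 × 6 = 18
Difference = 75 - 18 = 57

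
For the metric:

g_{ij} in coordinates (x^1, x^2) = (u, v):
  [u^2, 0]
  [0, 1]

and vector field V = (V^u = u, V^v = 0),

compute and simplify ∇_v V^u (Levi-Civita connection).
Non-zero Christoffel symbols:
Γ^u_{u u} = 1/u
∇_v V^u = ∂_v V^u + Γ^u_{v j} V^j
  = (0) + (0)(u) + (0)(0)
  = 0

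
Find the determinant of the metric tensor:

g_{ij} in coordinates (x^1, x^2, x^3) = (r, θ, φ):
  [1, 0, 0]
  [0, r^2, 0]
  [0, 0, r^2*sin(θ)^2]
Diagonal metric: det(g) = g_{11}·g_{22}·g_{33}
= (1)·(r^2)·(r^2*sin(θ)^2)
det(g) = r^4*sin(θ)^2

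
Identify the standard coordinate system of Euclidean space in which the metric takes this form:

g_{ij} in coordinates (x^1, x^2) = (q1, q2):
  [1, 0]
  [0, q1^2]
The line element ds^2 = dq1^2 + q1^2 dq2^2 is dr^2 + r^2 dθ^2 with q1 = r, q2 = θ.
polar coordinates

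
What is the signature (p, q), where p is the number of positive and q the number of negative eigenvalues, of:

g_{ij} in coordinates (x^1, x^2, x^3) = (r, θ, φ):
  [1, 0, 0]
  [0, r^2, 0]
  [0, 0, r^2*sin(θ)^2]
The metric is diagonal, so its eigenvalues are the diagonal entries: 1, r^2, r^2*sin(θ)^2 (at a generic point, where coordinate-dependent entries are positive).
3 positive, 0 negative.
(3, 0) - Riemannian (positive definite)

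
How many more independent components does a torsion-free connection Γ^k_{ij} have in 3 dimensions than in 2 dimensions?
Independent components in n dimensions: n × n(n+1)/2 = n^2(n+1)/2.
3D: 3 × 6 = 18
2D: 2 × 3 = 6
Difference = 18 - 6 = 12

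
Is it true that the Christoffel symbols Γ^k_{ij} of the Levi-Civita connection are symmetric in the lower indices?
The Levi-Civita connection is torsion-free, which is exactly Γ^k_{ij} = Γ^k_{ji}.
Yes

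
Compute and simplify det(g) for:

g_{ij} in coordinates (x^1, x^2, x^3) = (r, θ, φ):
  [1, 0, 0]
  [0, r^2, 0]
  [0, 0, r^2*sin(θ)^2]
Diagonal metric: det(g) = g_{11}·g_{22}·g_{33}
= (1)·(r^2)·(r^2*sin(θ)^2)
det(g) = r^4*sin(θ)^2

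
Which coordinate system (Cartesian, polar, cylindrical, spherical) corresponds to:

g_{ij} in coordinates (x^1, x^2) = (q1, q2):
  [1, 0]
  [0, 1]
All components are constant and the metric is the identity, i.e. orthonormal rectilinear coordinates.
Cartesian (2D) coordinates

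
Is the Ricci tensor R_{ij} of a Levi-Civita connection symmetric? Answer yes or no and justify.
R_{ij} = R^k_{ikj}; the pair symmetry R_{kilj} = R_{ljki} gives R_{ij} = R_{ji}.
Yes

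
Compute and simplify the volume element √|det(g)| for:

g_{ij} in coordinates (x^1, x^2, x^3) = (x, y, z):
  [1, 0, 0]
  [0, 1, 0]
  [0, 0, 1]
det(g) = 1
√|det(g)| = 1
Volume element: dV = 1 dx dy dz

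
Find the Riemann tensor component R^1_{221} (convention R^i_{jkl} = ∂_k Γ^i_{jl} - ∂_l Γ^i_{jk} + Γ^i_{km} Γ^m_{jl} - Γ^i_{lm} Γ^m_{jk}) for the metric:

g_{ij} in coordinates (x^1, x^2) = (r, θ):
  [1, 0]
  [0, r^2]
Non-zero Christoffel symbols (Γ^k_{ij} = Γ^k_{ji}):
Γ^r_{θ θ} = -r
Γ^θ_{r θ} = 1/r
R^r_{θ θ r} = ∂_θ Γ^r_{θ r} - ∂_r Γ^r_{θ θ} + Γ^r_{θ m} Γ^m_{θ r} - Γ^r_{r m} Γ^m_{θ θ}
  = (0) - (-1) + (-1) - (0) = 0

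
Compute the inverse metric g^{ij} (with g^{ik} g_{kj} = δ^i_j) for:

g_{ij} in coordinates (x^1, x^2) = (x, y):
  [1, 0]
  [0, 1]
The metric is diagonal, so g^{ij} is diagonal with entries 1/g_{ii}: diag(1, 1).
g^{ij}:
  [1, 0]
  [0, 1]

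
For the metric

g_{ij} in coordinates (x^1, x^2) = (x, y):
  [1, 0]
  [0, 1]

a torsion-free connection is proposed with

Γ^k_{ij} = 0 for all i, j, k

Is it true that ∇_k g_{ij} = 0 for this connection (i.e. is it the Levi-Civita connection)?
Using ∇_k g_{ij} = ∂_k g_{ij} - Γ^m_{ki} g_{mj} - Γ^m_{kj} g_{im}:
e.g. ∇_y g_{xy} = (0) - (0) - (0) = 0
Every component ∇_k g_{ij} vanishes: the connection is metric compatible.
Yes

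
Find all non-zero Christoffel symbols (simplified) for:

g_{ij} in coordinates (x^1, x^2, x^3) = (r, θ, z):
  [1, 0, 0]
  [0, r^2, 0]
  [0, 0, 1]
Using Γ^k_{ij} = (1/2) g^{km} (∂_i g_{mj} + ∂_j g_{mi} - ∂_m g_{ij}); the metric is diagonal, so only the m = k term contributes.
Non-zero symbols (using the symmetry Γ^k_{ij} = Γ^k_{ji}):
Γ^r_{θ θ} = (1/2) g^{rr} (∂_θ g_{rθ} + ∂_θ g_{rθ} - ∂_r g_{θθ}) = (1/2)(1)((0) + (0) - (2*r)) = -r
Γ^θ_{r θ} = (1/2) g^{θθ} (∂_r g_{θθ} + ∂_θ g_{θr} - ∂_θ g_{rθ}) = (1/2)(1/r^2)((2*r) + (0) - (0)) = 1/r
All other Christoffel symbols are zero.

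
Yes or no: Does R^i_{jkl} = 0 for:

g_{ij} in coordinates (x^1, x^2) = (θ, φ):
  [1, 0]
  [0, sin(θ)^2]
Non-zero Christoffel symbols:
Γ^θ_{φ φ} = -sin(2*θ)/2
Γ^φ_{θ φ} = 1/tan(θ)
Ricci tensor: R_{θθ} = 1, R_{θφ} = 0, R_{φφ} = sin(θ)^2
The Ricci tensor is non-zero, so the Riemann tensor is non-zero: not flat.
No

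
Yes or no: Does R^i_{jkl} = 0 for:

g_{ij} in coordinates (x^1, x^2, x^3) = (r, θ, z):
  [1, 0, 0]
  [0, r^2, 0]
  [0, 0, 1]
Non-zero Christoffel symbols:
Γ^r_{θ θ} = -r
Γ^θ_{r θ} = 1/r
Ricci tensor: R_{rr} = 0, R_{rθ} = 0, R_{rz} = 0, R_{θθ} = 0, R_{θz} = 0, R_{zz} = 0
All R_{ij} vanish; in 3 dimensions the Riemann tensor is fully determined by the Ricci tensor, so R^i_{jkl} = 0: the metric is flat (curvilinear coordinates on flat space).
Yes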